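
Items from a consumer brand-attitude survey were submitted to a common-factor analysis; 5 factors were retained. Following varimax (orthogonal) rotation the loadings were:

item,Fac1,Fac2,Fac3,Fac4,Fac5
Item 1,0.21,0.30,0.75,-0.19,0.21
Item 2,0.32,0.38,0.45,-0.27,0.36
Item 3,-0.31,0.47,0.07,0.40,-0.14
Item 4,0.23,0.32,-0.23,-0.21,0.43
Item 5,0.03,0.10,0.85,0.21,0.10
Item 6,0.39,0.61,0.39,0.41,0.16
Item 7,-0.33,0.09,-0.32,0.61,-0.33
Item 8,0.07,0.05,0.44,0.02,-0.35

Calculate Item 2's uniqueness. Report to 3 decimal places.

h² = 0.32² + 0.38² + 0.45² + (-0.27)² + 0.36² = 0.1024 + 0.1444 + 0.2025 + 0.0729 + 0.1296 = 0.6518
Uniqueness u² = 1 − h² = 1 − 0.6518 = 0.3482

0.348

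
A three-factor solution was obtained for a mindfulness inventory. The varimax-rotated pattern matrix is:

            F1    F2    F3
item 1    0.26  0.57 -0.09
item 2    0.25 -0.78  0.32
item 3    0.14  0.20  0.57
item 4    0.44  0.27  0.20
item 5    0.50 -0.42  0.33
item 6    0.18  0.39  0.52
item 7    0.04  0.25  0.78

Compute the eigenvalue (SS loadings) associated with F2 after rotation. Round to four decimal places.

1.4372

SS loadings for F2 = 0.57² + (-0.78)² + 0.20² + 0.27² + (-0.42)² + 0.39² + 0.25² = 0.3249 + 0.6084 + 0.0400 + 0.0729 + 0.1764 + 0.1521 + 0.0625 = 1.4372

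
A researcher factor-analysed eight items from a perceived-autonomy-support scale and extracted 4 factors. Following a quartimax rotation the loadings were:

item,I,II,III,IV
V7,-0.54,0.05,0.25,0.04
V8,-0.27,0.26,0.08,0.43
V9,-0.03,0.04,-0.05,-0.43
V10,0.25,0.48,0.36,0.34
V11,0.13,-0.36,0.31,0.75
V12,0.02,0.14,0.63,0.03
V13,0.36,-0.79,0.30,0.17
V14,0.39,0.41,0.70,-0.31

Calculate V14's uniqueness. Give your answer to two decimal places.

h² = 0.39² + 0.41² + 0.70² + (-0.31)² = 0.1521 + 0.1681 + 0.4900 + 0.0961 = 0.9063
Uniqueness u² = 1 − h² = 1 − 0.9063 = 0.0937

0.09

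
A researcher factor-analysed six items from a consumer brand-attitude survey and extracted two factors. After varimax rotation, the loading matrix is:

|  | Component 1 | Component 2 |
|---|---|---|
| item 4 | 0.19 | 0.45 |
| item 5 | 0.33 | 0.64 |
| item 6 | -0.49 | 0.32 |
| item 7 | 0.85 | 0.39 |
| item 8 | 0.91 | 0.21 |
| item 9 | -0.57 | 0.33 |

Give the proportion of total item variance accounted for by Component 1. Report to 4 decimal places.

SS loadings for Component 1 = 0.19² + 0.33² + (-0.49)² + 0.85² + 0.91² + (-0.57)² = 2.2606
Proportion of variance = 2.2606 / 6 = 0.3768.

0.3768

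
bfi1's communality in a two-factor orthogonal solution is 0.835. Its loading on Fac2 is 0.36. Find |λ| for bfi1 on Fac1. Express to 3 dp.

0.840

Under orthogonal rotation h² = Σλ², so λ_Fac1² = h² − (0.1296) = 0.835 − 0.1296 = 0.7054.
|λ| = √0.7054 = 0.8399.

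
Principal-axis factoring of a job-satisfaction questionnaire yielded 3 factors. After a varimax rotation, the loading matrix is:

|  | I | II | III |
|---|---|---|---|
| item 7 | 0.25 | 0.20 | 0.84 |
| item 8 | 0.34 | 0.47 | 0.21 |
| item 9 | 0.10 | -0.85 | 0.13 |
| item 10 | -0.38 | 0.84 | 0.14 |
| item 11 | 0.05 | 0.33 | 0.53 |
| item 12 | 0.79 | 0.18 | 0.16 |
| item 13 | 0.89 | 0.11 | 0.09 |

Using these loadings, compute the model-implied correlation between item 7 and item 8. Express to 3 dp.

0.355

r̂ = Σ λ_i·λ_j across factors = (0.25)(0.34) + (0.20)(0.47) + (0.84)(0.21)
  = +0.0850 +0.0940 +0.1764 = 0.3554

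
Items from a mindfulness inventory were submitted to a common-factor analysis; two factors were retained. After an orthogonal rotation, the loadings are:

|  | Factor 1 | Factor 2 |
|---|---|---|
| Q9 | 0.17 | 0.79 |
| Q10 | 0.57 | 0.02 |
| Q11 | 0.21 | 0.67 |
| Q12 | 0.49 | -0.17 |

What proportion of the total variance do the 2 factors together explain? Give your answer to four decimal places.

0.4351

SS loadings by factor: 0.6380, 1.1023; total = 1.7403.
Total variance with 4 standardized items is 4, so the solution explains 1.7403/4 = 0.4351.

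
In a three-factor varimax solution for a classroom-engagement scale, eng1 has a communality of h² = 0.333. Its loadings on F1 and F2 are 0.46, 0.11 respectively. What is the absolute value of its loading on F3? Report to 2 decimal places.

Under orthogonal rotation h² = Σλ², so λ_F3² = h² − (0.2237) = 0.333 − 0.2237 = 0.1093.
|λ| = √0.1093 = 0.3306.

0.33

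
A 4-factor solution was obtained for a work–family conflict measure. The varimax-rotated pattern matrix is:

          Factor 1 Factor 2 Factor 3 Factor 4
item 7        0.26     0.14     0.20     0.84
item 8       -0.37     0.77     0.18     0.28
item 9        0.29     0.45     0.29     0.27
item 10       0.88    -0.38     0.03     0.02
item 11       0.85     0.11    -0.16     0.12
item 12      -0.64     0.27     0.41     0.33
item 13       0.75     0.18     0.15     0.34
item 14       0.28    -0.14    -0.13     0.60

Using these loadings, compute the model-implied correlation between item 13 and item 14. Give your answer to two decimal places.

r̂ = Σ λ_i·λ_j across factors = (0.75)(0.28) + (0.18)(-0.14) + (0.15)(-0.13) + (0.34)(0.60)
  = +0.2100 -0.0252 -0.0195 +0.2040 = 0.3693

0.37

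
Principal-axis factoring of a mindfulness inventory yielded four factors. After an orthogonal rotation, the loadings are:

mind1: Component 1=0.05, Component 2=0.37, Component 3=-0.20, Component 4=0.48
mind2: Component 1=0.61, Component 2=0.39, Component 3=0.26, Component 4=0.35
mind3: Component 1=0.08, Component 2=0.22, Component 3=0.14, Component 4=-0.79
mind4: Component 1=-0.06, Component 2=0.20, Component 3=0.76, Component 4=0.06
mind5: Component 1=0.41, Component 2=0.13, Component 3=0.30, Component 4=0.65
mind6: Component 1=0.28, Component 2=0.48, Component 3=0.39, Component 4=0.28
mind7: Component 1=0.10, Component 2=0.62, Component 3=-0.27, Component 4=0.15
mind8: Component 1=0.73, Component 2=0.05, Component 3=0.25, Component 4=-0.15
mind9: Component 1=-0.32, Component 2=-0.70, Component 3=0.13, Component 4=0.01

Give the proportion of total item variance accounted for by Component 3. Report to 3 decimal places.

SS loadings for Component 3 = (-0.20)² + 0.26² + 0.14² + 0.76² + 0.30² + 0.39² + (-0.27)² + 0.25² + 0.13² = 1.0992
Proportion of variance = 1.0992 / 9 = 0.1221.

0.122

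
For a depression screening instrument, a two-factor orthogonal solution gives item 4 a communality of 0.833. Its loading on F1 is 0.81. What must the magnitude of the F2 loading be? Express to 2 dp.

Under orthogonal rotation h² = Σλ², so λ_F2² = h² − (0.6561) = 0.833 − 0.6561 = 0.1769.
|λ| = √0.1769 = 0.4206.

0.42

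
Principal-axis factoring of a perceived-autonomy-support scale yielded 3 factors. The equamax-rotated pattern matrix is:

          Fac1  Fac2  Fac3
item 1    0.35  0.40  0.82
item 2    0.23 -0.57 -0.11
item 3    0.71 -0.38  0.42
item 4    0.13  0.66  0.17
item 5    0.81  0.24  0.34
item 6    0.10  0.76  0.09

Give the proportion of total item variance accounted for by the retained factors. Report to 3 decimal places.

SS loadings by factor: 1.3625, 1.7001, 1.0135; total = 4.0761.
Total variance with 6 standardized items is 6, so the solution explains 4.0761/6 = 0.6794.

0.679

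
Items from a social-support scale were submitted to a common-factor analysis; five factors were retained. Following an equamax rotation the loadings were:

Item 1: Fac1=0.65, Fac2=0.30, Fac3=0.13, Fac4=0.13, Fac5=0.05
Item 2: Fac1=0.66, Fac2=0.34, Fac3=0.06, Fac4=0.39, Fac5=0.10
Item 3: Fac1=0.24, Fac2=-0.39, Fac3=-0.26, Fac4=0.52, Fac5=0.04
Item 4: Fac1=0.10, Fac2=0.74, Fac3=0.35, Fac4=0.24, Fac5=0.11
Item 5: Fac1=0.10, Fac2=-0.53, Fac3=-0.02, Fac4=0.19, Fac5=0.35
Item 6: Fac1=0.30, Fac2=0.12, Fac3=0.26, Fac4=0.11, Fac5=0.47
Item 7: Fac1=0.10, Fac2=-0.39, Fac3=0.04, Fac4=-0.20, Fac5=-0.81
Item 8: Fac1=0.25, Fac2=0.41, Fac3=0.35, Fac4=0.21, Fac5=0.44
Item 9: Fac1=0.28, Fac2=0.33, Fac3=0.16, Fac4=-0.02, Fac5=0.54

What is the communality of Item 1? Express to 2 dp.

0.55

h² = 0.65² + 0.30² + 0.13² + 0.13² + 0.05² = 0.4225 + 0.0900 + 0.0169 + 0.0169 + 0.0025 = 0.5488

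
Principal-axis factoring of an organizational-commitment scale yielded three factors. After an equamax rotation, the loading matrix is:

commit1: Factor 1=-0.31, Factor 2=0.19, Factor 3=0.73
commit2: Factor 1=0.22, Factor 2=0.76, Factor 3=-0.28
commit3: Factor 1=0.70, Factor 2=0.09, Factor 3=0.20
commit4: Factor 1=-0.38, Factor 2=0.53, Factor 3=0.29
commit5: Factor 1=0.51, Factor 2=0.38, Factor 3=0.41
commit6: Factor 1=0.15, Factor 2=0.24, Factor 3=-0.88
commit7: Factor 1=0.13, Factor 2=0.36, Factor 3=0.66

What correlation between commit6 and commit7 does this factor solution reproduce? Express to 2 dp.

-0.47

r̂ = Σ λ_i·λ_j across factors = (0.15)(0.13) + (0.24)(0.36) + (-0.88)(0.66)
  = +0.0195 +0.0864 -0.5808 = -0.4749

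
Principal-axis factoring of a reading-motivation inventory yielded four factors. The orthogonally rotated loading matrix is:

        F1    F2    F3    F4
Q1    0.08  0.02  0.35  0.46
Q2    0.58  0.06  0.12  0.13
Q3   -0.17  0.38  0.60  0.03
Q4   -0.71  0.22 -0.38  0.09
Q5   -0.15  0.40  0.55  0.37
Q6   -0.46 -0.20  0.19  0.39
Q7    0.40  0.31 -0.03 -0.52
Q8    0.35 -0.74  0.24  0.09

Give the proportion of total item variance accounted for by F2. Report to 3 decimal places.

0.130

SS loadings for F2 = 0.02² + 0.06² + 0.38² + 0.22² + 0.40² + (-0.20)² + 0.31² + (-0.74)² = 1.0405
Proportion of variance = 1.0405 / 8 = 0.1301.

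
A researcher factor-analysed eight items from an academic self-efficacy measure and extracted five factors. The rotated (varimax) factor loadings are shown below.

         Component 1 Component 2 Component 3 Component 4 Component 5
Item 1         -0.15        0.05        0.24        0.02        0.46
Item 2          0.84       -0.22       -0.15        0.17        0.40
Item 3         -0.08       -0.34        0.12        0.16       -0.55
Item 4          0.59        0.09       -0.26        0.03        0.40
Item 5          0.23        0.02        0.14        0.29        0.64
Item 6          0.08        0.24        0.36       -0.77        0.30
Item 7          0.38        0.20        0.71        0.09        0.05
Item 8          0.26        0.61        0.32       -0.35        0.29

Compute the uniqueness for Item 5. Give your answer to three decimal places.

h² = 0.23² + 0.02² + 0.14² + 0.29² + 0.64² = 0.0529 + 0.0004 + 0.0196 + 0.0841 + 0.4096 = 0.5666
Uniqueness u² = 1 − h² = 1 − 0.5666 = 0.4334

0.433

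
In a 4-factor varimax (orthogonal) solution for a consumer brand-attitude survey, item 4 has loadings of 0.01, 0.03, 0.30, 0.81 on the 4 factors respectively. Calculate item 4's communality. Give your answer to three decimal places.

h² = 0.01² + 0.03² + 0.30² + 0.81² = 0.0001 + 0.0009 + 0.0900 + 0.6561 = 0.7471

0.747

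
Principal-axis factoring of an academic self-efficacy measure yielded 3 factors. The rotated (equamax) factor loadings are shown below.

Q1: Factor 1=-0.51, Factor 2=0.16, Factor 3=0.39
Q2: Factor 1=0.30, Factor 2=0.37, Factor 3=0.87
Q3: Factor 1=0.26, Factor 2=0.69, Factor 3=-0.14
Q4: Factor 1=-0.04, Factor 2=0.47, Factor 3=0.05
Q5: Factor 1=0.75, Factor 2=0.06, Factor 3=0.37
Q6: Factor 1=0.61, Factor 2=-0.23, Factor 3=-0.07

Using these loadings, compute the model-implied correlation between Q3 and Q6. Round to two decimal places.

r̂ = Σ λ_i·λ_j across factors = (0.26)(0.61) + (0.69)(-0.23) + (-0.14)(-0.07)
  = +0.1586 -0.1587 +0.0098 = 0.0097

0.01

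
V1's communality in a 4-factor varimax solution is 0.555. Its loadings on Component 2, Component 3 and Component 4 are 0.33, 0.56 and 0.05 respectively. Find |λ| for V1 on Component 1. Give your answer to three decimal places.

0.361

Under orthogonal rotation h² = Σλ², so λ_Component 1² = h² − (0.4250) = 0.555 − 0.4250 = 0.1300.
|λ| = √0.1300 = 0.3606.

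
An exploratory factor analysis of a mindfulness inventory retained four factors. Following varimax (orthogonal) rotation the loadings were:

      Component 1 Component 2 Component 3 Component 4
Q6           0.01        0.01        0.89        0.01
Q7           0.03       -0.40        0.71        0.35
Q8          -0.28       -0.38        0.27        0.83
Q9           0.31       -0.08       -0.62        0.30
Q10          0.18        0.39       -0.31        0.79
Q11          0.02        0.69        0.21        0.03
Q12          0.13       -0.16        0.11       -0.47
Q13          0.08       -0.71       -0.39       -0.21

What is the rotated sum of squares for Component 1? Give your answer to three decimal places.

SS loadings for Component 1 = 0.01² + 0.03² + (-0.28)² + 0.31² + 0.18² + 0.02² + 0.13² + 0.08² = 0.0001 + 0.0009 + 0.0784 + 0.0961 + 0.0324 + 0.0004 + 0.0169 + 0.0064 = 0.2316

0.232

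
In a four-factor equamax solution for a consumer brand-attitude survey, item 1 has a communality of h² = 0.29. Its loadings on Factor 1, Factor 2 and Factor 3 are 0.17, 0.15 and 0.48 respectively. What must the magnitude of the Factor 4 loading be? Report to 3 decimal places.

Under orthogonal rotation h² = Σλ², so λ_Factor 4² = h² − (0.2818) = 0.29 − 0.2818 = 0.0082.
|λ| = √0.0082 = 0.0906.

0.091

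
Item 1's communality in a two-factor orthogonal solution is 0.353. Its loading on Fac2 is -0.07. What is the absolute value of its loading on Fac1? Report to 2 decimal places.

Under orthogonal rotation h² = Σλ², so λ_Fac1² = h² − (0.0049) = 0.353 − 0.0049 = 0.3481.
|λ| = √0.3481 = 0.5900.

0.59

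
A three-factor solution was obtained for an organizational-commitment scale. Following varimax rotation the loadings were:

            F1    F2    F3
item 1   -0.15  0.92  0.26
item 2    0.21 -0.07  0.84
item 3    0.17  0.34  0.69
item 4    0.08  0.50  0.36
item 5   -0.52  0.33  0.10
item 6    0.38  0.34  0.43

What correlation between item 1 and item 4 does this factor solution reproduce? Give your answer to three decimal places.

0.542

r̂ = Σ λ_i·λ_j across factors = (-0.15)(0.08) + (0.92)(0.50) + (0.26)(0.36)
  = -0.0120 +0.4600 +0.0936 = 0.5416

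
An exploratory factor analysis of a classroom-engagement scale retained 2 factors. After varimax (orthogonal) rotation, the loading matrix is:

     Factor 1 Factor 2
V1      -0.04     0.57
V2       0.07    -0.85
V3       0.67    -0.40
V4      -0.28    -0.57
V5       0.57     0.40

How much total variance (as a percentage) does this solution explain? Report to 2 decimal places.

51.02%

Communalities: 0.3265, 0.7274, 0.6089, 0.4033, 0.4849; Σh² = 2.5510.
Total variance with 5 standardized items is 5, so the solution explains 2.5510/5 = 0.5102 = 51.02%.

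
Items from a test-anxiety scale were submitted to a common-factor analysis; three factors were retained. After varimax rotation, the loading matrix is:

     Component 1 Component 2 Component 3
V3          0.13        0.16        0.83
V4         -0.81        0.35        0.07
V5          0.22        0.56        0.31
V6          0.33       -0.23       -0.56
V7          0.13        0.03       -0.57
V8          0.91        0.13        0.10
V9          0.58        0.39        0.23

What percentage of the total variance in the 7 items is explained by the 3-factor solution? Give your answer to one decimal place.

Communalities: 0.7314, 0.7835, 0.4581, 0.4754, 0.3427, 0.8550, 0.5414; Σh² = 4.1875.
Total variance with 7 standardized items is 7, so the solution explains 4.1875/7 = 0.5982 = 59.82%.

59.8%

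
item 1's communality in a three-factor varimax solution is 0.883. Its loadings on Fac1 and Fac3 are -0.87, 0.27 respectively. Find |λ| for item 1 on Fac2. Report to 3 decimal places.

0.231

Under orthogonal rotation h² = Σλ², so λ_Fac2² = h² − (0.8298) = 0.883 − 0.8298 = 0.0532.
|λ| = √0.0532 = 0.2307.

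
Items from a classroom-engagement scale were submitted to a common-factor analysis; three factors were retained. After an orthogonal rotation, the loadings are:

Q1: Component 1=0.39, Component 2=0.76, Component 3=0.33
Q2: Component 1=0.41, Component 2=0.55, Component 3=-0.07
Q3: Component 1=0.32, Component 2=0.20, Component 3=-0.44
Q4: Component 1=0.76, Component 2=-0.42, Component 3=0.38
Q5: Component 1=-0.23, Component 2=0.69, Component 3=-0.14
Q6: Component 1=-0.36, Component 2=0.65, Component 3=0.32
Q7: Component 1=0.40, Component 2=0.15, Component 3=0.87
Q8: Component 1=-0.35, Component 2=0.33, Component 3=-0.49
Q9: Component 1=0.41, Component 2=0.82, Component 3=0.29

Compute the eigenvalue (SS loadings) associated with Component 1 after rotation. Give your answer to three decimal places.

SS loadings for Component 1 = 0.39² + 0.41² + 0.32² + 0.76² + (-0.23)² + (-0.36)² + 0.40² + (-0.35)² + 0.41² = 0.1521 + 0.1681 + 0.1024 + 0.5776 + 0.0529 + 0.1296 + 0.1600 + 0.1225 + 0.1681 = 1.6333

1.633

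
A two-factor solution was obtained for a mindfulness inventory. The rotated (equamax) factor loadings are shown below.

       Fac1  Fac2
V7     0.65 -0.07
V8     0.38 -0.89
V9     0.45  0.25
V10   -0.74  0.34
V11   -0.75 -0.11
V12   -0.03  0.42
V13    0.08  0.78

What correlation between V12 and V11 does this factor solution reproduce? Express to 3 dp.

-0.024

r̂ = Σ λ_i·λ_j across factors = (-0.03)(-0.75) + (0.42)(-0.11)
  = +0.0225 -0.0462 = -0.0237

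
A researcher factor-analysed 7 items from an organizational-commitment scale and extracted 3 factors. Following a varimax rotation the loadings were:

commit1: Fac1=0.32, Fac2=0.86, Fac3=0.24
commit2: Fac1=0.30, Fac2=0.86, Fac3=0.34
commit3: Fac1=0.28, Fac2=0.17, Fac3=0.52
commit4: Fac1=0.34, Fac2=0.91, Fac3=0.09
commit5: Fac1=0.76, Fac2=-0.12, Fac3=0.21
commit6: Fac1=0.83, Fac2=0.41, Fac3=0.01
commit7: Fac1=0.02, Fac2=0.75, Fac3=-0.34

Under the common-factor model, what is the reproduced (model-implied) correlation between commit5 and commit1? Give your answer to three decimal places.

0.190

r̂ = Σ λ_i·λ_j across factors = (0.76)(0.32) + (-0.12)(0.86) + (0.21)(0.24)
  = +0.2432 -0.1032 +0.0504 = 0.1904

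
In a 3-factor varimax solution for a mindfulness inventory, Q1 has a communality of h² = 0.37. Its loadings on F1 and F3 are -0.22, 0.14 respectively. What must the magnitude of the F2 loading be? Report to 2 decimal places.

Under orthogonal rotation h² = Σλ², so λ_F2² = h² − (0.0680) = 0.37 − 0.0680 = 0.3020.
|λ| = √0.3020 = 0.5495.

0.55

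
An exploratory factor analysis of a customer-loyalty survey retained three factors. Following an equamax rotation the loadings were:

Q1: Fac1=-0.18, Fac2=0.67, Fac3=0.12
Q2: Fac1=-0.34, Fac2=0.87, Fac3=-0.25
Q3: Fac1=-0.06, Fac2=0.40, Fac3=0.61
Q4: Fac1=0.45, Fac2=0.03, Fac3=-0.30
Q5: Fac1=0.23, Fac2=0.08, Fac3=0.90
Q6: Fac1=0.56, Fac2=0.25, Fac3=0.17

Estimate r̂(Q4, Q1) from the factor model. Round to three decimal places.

-0.097

r̂ = Σ λ_i·λ_j across factors = (0.45)(-0.18) + (0.03)(0.67) + (-0.30)(0.12)
  = -0.0810 +0.0201 -0.0360 = -0.0969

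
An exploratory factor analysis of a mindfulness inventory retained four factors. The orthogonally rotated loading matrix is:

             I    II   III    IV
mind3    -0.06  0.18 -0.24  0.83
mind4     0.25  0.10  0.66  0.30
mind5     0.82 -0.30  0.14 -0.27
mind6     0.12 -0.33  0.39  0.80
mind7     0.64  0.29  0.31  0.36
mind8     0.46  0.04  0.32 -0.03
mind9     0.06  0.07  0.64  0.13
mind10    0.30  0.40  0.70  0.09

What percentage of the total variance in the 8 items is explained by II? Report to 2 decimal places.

6.15%

SS loadings for II = 0.18² + 0.10² + (-0.30)² + (-0.33)² + 0.29² + 0.04² + 0.07² + 0.40² = 0.4919
With 8 standardized items, total variance = 8. Proportion = 0.4919/8 = 0.0615 → 6.15%.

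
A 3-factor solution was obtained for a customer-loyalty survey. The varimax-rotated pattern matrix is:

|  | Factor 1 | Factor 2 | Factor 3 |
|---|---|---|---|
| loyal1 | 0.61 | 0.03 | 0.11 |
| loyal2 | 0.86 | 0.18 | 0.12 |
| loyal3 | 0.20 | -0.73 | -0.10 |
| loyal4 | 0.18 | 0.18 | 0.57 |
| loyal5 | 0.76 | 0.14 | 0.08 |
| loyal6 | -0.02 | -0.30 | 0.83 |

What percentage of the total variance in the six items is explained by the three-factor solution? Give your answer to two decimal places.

Communalities: 0.3851, 0.7864, 0.5829, 0.3897, 0.6036, 0.7793; Σh² = 3.5270.
Total variance with 6 standardized items is 6, so the solution explains 3.5270/6 = 0.5878 = 58.78%.

58.78%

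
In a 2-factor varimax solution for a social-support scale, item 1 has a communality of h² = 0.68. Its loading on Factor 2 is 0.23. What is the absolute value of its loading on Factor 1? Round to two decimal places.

Under orthogonal rotation h² = Σλ², so λ_Factor 1² = h² − (0.0529) = 0.68 − 0.0529 = 0.6271.
|λ| = √0.6271 = 0.7919.

0.79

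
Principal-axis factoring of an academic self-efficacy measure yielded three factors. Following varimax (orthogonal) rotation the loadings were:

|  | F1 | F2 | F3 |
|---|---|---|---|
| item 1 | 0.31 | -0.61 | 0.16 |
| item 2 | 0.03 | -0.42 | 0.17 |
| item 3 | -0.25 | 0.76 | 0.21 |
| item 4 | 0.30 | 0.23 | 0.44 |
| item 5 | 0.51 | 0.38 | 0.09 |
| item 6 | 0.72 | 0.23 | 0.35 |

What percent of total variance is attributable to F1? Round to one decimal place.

SS loadings for F1 = 0.31² + 0.03² + (-0.25)² + 0.30² + 0.51² + 0.72² = 1.0280
With 6 standardized items, total variance = 6. Proportion = 1.0280/6 = 0.1713 → 17.13%.

17.1%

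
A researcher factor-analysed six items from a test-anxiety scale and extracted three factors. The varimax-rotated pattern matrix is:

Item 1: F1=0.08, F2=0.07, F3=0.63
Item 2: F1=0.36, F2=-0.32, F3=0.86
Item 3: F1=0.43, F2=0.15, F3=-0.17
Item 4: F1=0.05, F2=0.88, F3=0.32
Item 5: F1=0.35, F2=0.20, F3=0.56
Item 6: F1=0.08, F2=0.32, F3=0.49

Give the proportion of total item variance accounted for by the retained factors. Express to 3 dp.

Communalities: 0.4082, 0.9716, 0.2363, 0.8793, 0.4761, 0.3489; Σh² = 3.3204.
Total variance with 6 standardized items is 6, so the solution explains 3.3204/6 = 0.5534.

0.553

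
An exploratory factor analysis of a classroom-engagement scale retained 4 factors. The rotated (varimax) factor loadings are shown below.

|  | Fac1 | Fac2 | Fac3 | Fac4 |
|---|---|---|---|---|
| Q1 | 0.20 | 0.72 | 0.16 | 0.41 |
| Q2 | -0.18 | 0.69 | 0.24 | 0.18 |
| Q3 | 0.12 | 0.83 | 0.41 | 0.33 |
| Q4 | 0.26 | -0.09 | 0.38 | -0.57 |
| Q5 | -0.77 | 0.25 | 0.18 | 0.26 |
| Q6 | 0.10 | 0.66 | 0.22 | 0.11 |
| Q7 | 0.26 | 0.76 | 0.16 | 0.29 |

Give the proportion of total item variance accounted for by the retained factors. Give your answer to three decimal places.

0.699

SS loadings by factor: 0.8249, 2.7672, 0.5021, 0.7981; total = 4.8923.
Total variance with 7 standardized items is 7, so the solution explains 4.8923/7 = 0.6989.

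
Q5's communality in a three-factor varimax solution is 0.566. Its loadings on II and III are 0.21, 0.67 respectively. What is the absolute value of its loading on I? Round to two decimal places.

Under orthogonal rotation h² = Σλ², so λ_I² = h² − (0.4930) = 0.566 − 0.4930 = 0.0730.
|λ| = √0.0730 = 0.2702.

0.27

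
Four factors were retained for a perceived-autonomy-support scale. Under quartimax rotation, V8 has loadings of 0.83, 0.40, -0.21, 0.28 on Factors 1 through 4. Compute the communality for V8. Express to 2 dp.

0.97

h² = 0.83² + 0.40² + (-0.21)² + 0.28² = 0.6889 + 0.1600 + 0.0441 + 0.0784 = 0.9714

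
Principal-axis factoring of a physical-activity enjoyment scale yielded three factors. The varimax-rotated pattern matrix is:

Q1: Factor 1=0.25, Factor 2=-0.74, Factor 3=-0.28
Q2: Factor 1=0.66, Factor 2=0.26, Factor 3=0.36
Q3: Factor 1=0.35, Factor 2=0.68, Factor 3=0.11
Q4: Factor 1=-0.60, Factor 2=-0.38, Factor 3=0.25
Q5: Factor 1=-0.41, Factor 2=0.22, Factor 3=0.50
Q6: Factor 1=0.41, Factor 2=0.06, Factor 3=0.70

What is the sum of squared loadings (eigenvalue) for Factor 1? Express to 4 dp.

1.3168

SS loadings for Factor 1 = 0.25² + 0.66² + 0.35² + (-0.60)² + (-0.41)² + 0.41² = 0.0625 + 0.4356 + 0.1225 + 0.3600 + 0.1681 + 0.1681 = 1.3168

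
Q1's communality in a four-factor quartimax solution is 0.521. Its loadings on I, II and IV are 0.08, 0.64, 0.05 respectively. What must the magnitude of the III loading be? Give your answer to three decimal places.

Under orthogonal rotation h² = Σλ², so λ_III² = h² − (0.4185) = 0.521 − 0.4185 = 0.1025.
|λ| = √0.1025 = 0.3202.

0.320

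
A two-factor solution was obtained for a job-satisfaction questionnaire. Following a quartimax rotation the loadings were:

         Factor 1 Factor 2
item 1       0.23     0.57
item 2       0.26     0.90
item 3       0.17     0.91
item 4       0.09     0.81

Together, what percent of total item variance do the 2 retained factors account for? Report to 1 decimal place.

SS loadings by factor: 0.1575, 2.6191; total = 2.7766.
Total variance with 4 standardized items is 4, so the solution explains 2.7766/4 = 0.6942 = 69.42%.

69.4%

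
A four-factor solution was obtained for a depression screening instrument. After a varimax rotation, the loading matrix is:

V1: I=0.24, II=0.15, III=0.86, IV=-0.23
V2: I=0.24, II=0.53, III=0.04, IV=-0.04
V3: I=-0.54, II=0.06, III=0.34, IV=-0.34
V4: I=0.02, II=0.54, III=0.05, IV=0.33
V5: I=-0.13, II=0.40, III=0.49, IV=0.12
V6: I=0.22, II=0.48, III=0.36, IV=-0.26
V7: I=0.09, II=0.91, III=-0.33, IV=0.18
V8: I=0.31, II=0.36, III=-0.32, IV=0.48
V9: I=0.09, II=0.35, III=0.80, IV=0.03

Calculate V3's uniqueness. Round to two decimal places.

0.47

h² = (-0.54)² + 0.06² + 0.34² + (-0.34)² = 0.2916 + 0.0036 + 0.1156 + 0.1156 = 0.5264
Uniqueness u² = 1 − h² = 1 − 0.5264 = 0.4736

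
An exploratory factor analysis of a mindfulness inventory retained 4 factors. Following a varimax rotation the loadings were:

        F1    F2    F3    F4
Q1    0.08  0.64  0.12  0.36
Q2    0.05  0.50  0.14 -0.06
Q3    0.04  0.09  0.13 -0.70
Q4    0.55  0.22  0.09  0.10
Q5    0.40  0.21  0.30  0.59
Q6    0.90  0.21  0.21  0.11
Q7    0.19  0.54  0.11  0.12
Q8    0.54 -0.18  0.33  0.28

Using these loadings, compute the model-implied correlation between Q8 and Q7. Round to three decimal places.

0.075

r̂ = Σ λ_i·λ_j across factors = (0.54)(0.19) + (-0.18)(0.54) + (0.33)(0.11) + (0.28)(0.12)
  = +0.1026 -0.0972 +0.0363 +0.0336 = 0.0753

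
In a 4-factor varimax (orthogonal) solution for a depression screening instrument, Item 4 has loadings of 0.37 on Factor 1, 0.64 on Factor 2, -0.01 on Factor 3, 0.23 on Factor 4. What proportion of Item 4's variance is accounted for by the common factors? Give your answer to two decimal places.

h² = 0.37² + 0.64² + (-0.01)² + 0.23² = 0.1369 + 0.4096 + 0.0001 + 0.0529 = 0.5995

0.60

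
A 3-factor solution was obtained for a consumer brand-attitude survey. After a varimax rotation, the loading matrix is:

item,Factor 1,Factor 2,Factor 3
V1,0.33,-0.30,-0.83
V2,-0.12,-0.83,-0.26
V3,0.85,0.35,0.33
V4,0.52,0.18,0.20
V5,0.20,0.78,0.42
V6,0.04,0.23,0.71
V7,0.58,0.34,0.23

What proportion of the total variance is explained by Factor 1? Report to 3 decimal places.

0.213

SS loadings for Factor 1 = 0.33² + (-0.12)² + 0.85² + 0.52² + 0.20² + 0.04² + 0.58² = 1.4942
Proportion of variance = 1.4942 / 7 = 0.2135.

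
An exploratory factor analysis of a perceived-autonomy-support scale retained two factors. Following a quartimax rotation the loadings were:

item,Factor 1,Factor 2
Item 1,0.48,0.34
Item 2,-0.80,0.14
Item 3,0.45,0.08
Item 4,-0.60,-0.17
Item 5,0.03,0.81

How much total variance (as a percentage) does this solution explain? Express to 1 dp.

45.2%

Communalities: 0.3460, 0.6596, 0.2089, 0.3889, 0.6570; Σh² = 2.2604.
Total variance with 5 standardized items is 5, so the solution explains 2.2604/5 = 0.4521 = 45.21%.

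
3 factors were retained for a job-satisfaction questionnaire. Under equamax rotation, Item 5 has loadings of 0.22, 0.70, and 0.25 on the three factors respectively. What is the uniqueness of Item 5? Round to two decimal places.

0.40

h² = 0.22² + 0.70² + 0.25² = 0.0484 + 0.4900 + 0.0625 = 0.6009
Uniqueness u² = 1 − h² = 1 − 0.6009 = 0.3991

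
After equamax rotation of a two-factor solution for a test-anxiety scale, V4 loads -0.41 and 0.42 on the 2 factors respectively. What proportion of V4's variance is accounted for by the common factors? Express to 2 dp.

h² = (-0.41)² + 0.42² = 0.1681 + 0.1764 = 0.3445

0.34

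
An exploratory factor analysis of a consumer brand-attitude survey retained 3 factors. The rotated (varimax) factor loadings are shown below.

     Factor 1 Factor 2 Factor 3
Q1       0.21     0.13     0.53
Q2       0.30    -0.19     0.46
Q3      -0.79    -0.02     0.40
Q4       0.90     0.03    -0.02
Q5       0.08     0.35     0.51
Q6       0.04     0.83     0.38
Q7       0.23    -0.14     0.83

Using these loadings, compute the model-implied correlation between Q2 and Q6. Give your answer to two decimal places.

r̂ = Σ λ_i·λ_j across factors = (0.30)(0.04) + (-0.19)(0.83) + (0.46)(0.38)
  = +0.0120 -0.1577 +0.1748 = 0.0291

0.03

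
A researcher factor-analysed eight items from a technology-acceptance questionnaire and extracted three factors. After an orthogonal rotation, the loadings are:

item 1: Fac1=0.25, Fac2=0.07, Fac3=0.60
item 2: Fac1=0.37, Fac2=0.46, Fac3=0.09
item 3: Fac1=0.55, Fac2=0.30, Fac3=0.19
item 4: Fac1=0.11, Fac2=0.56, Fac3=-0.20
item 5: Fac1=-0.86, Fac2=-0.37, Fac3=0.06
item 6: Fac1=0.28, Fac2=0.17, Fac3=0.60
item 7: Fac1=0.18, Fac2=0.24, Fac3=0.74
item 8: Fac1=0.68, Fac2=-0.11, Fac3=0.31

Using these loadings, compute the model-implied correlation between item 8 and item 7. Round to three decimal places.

0.325

r̂ = Σ λ_i·λ_j across factors = (0.68)(0.18) + (-0.11)(0.24) + (0.31)(0.74)
  = +0.1224 -0.0264 +0.2294 = 0.3254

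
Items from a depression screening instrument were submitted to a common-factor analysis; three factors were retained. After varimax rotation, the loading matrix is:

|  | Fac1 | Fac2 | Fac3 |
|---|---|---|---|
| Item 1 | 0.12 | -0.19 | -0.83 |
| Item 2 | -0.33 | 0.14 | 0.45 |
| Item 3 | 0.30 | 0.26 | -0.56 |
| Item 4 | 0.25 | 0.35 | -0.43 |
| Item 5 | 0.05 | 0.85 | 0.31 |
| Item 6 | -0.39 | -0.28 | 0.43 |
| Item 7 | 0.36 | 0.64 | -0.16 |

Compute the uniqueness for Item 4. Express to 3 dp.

0.630

h² = 0.25² + 0.35² + (-0.43)² = 0.0625 + 0.1225 + 0.1849 = 0.3699
Uniqueness u² = 1 − h² = 1 − 0.3699 = 0.6301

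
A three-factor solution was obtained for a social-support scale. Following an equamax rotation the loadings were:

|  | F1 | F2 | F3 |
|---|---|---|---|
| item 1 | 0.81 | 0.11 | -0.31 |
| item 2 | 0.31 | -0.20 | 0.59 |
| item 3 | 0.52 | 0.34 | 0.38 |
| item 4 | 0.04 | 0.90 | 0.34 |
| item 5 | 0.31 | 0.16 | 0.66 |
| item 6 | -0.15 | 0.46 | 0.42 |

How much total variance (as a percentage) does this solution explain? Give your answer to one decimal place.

Communalities: 0.7643, 0.4842, 0.5304, 0.9272, 0.5573, 0.4105; Σh² = 3.6739.
Total variance with 6 standardized items is 6, so the solution explains 3.6739/6 = 0.6123 = 61.23%.

61.2%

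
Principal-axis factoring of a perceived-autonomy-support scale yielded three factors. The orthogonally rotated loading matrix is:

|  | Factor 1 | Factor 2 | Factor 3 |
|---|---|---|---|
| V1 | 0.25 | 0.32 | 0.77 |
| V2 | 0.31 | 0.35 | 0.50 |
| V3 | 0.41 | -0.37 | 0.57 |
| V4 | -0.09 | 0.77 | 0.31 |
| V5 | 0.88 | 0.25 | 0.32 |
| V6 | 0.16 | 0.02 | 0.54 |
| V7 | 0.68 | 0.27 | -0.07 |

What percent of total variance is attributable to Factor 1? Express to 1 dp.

22.8%

SS loadings for Factor 1 = 0.25² + 0.31² + 0.41² + (-0.09)² + 0.88² + 0.16² + 0.68² = 1.5972
With 7 standardized items, total variance = 7. Proportion = 1.5972/7 = 0.2282 → 22.82%.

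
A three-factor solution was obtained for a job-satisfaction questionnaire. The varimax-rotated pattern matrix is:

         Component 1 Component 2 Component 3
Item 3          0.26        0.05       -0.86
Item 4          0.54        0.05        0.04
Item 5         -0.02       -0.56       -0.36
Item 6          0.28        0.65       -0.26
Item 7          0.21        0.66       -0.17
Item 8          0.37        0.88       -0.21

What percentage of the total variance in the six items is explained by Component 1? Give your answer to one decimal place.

SS loadings for Component 1 = 0.26² + 0.54² + (-0.02)² + 0.28² + 0.21² + 0.37² = 0.6190
With 6 standardized items, total variance = 6. Proportion = 0.6190/6 = 0.1032 → 10.32%.

10.3%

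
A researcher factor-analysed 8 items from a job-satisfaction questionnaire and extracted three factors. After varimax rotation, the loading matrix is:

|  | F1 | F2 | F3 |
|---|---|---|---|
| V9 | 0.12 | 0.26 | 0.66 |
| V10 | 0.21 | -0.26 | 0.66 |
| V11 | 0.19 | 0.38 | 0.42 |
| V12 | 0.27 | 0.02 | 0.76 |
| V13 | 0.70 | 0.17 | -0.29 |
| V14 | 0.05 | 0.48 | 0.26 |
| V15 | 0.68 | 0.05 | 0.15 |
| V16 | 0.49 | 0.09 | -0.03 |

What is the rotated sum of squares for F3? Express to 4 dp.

1.8003

SS loadings for F3 = 0.66² + 0.66² + 0.42² + 0.76² + (-0.29)² + 0.26² + 0.15² + (-0.03)² = 0.4356 + 0.4356 + 0.1764 + 0.5776 + 0.0841 + 0.0676 + 0.0225 + 0.0009 = 1.8003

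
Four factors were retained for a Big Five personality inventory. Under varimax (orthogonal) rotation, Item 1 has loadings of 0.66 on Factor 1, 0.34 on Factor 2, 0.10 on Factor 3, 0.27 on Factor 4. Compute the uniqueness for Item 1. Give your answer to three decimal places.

h² = 0.66² + 0.34² + 0.10² + 0.27² = 0.4356 + 0.1156 + 0.0100 + 0.0729 = 0.6341
Uniqueness u² = 1 − h² = 1 − 0.6341 = 0.3659

0.366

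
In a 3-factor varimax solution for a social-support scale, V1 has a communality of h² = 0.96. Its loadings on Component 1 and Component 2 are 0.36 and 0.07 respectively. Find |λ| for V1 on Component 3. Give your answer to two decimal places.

Under orthogonal rotation h² = Σλ², so λ_Component 3² = h² − (0.1345) = 0.96 − 0.1345 = 0.8255.
|λ| = √0.8255 = 0.9086.

0.91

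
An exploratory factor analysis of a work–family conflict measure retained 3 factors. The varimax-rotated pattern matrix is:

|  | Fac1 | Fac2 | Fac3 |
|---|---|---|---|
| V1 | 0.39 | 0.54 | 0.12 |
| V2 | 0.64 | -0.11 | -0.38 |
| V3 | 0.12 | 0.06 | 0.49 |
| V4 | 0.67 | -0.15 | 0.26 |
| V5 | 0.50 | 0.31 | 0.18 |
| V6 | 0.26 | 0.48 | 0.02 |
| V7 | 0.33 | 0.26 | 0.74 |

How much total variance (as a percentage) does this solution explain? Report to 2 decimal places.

46.03%

Communalities: 0.4581, 0.5661, 0.2581, 0.5390, 0.3785, 0.2984, 0.7241; Σh² = 3.2223.
Total variance with 7 standardized items is 7, so the solution explains 3.2223/7 = 0.4603 = 46.03%.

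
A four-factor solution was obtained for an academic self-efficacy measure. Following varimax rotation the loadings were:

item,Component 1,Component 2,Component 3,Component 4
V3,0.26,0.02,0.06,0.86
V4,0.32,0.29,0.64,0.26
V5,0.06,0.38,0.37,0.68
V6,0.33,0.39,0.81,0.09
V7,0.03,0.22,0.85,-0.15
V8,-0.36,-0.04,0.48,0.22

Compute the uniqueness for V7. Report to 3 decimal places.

h² = 0.03² + 0.22² + 0.85² + (-0.15)² = 0.0009 + 0.0484 + 0.7225 + 0.0225 = 0.7943
Uniqueness u² = 1 − h² = 1 − 0.7943 = 0.2057

0.206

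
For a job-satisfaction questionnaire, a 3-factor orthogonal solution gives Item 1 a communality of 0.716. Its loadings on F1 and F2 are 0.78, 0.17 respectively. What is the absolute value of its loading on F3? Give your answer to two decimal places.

0.28

Under orthogonal rotation h² = Σλ², so λ_F3² = h² − (0.6373) = 0.716 − 0.6373 = 0.0787.
|λ| = √0.0787 = 0.2805.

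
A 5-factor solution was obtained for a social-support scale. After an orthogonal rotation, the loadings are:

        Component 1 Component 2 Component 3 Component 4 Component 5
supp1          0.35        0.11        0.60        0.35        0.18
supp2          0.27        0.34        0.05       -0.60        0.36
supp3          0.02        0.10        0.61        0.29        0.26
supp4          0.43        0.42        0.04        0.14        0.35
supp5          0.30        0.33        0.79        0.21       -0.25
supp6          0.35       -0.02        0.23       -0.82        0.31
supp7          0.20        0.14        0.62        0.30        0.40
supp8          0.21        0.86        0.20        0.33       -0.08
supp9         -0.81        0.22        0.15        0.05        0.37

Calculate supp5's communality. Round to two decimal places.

h² = 0.30² + 0.33² + 0.79² + 0.21² + (-0.25)² = 0.0900 + 0.1089 + 0.6241 + 0.0441 + 0.0625 = 0.9296

0.93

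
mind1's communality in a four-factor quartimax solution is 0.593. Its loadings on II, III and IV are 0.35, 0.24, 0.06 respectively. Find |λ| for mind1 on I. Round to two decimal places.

Under orthogonal rotation h² = Σλ², so λ_I² = h² − (0.1837) = 0.593 − 0.1837 = 0.4093.
|λ| = √0.4093 = 0.6398.

0.64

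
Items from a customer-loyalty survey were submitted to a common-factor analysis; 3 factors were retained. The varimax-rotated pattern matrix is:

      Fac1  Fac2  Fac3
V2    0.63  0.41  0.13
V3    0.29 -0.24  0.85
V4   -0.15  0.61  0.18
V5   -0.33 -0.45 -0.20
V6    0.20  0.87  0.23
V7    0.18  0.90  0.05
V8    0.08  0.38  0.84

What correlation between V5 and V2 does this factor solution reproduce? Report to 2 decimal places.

r̂ = Σ λ_i·λ_j across factors = (-0.33)(0.63) + (-0.45)(0.41) + (-0.20)(0.13)
  = -0.2079 -0.1845 -0.0260 = -0.4184

-0.42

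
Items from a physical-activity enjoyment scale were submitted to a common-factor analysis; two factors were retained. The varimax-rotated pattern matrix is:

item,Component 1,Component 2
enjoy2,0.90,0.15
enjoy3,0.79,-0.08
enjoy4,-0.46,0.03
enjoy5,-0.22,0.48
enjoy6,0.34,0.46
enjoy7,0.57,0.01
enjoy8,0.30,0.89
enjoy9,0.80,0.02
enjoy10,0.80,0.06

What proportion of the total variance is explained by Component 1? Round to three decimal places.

SS loadings for Component 1 = 0.90² + 0.79² + (-0.46)² + (-0.22)² + 0.34² + 0.57² + 0.30² + 0.80² + 0.80² = 3.5046
Proportion of variance = 3.5046 / 9 = 0.3894.

0.389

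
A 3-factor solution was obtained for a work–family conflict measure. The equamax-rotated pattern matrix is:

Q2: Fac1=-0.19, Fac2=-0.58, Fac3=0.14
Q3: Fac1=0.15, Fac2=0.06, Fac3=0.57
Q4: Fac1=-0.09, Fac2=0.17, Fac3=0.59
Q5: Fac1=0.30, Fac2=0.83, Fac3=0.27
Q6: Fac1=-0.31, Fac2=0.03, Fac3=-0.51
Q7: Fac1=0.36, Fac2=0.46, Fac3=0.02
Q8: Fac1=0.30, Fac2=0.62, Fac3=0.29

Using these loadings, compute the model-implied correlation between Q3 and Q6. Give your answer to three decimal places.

-0.335

r̂ = Σ λ_i·λ_j across factors = (0.15)(-0.31) + (0.06)(0.03) + (0.57)(-0.51)
  = -0.0465 +0.0018 -0.2907 = -0.3354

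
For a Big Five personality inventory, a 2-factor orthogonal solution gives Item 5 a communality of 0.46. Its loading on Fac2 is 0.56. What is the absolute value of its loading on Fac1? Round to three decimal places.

0.383

Under orthogonal rotation h² = Σλ², so λ_Fac1² = h² − (0.3136) = 0.46 − 0.3136 = 0.1464.
|λ| = √0.1464 = 0.3826.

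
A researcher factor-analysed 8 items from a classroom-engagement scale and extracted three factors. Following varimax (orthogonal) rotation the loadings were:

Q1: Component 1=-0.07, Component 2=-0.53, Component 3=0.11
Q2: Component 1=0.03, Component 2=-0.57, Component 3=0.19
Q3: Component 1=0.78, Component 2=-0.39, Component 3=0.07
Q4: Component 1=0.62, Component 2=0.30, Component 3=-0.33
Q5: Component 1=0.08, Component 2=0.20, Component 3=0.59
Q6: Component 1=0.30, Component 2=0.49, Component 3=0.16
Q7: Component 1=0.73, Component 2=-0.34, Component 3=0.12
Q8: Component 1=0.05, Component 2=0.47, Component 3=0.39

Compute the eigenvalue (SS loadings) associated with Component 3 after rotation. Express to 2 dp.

0.70

SS loadings for Component 3 = 0.11² + 0.19² + 0.07² + (-0.33)² + 0.59² + 0.16² + 0.12² + 0.39² = 0.0121 + 0.0361 + 0.0049 + 0.1089 + 0.3481 + 0.0256 + 0.0144 + 0.1521 = 0.7022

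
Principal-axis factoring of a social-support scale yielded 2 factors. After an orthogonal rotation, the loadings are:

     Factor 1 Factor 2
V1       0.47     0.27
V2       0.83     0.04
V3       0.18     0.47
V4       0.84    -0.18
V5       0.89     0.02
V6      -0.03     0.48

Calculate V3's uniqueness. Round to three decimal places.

0.747

h² = 0.18² + 0.47² = 0.0324 + 0.2209 = 0.2533
Uniqueness u² = 1 − h² = 1 − 0.2533 = 0.7467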